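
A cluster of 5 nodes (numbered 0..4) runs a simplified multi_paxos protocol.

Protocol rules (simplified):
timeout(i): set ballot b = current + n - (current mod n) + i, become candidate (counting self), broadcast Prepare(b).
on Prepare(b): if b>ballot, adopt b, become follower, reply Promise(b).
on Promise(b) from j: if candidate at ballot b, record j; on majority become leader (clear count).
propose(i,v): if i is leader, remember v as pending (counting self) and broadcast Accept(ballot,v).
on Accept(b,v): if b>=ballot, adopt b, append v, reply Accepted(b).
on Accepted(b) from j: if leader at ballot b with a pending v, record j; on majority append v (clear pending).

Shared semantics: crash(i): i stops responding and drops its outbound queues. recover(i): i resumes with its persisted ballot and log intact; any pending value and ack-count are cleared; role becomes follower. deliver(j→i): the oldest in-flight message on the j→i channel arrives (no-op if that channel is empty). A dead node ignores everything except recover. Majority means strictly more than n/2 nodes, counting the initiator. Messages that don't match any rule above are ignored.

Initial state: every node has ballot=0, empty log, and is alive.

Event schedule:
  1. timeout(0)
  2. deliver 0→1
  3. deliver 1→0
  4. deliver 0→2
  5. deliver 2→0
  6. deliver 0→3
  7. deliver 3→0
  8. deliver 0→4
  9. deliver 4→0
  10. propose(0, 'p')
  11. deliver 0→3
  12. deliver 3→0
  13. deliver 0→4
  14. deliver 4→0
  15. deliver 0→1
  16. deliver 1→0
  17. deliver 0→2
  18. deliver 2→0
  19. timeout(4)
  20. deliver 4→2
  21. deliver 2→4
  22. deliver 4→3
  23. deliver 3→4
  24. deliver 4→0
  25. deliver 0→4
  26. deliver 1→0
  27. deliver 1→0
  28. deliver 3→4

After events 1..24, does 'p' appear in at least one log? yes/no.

1. timeout(0):  <0:cand b5 ->
2. deliver 0→1:  <1:foll b5 ->
3. deliver 1→0:  nop
4. deliver 0→2:  <2:foll b5 ->
5. deliver 2→0:  <0:lead b5 ->
6. deliver 0→3:  <3:foll b5 ->
7. deliver 3→0:  nop
8. deliver 0→4:  <4:foll b5 ->
9. deliver 4→0:  nop
10. propose(0,'p'):  nop
11. deliver 0→3:  <3:foll b5 p>
12. deliver 3→0:  nop
13. deliver 0→4:  <4:foll b5 p>
14. deliver 4→0:  <0:lead b5 p>
15. deliver 0→1:  <1:foll b5 p>
16. deliver 1→0:  nop
17. deliver 0→2:  <2:foll b5 p>
18. deliver 2→0:  nop
19. timeout(4):  <4:cand b14 p>
20. deliver 4→2:  <2:foll b14 p>
21. deliver 2→4:  nop
22. deliver 4→3:  <3:foll b14 p>
23. deliver 3→4:  <4:lead b14 p>
24. deliver 4→0:  <0:foll b14 p>

yes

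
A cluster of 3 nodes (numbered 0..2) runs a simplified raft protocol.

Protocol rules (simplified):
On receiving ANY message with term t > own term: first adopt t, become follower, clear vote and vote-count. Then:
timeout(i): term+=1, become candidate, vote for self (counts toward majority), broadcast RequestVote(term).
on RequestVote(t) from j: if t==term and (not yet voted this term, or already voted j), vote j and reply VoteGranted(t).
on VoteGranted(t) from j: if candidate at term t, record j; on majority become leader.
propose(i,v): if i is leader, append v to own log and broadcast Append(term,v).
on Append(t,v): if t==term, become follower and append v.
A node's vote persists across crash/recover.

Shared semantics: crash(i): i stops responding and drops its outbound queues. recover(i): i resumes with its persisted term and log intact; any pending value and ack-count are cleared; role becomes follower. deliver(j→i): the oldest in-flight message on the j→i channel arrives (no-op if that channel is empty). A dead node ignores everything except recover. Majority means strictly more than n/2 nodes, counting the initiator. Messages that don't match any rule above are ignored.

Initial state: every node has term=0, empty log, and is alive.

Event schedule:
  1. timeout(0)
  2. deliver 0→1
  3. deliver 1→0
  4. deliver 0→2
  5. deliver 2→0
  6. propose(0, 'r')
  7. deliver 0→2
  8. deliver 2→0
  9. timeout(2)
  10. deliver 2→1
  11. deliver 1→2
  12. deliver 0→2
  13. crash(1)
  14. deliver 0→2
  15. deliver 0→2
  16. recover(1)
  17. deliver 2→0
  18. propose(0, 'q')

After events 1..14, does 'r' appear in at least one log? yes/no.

1. timeout(0):  <0:cand t1 ->
2. deliver 0→1:  <1:foll t1 ->
3. deliver 1→0:  <0:lead t1 ->
4. deliver 0→2:  <2:foll t1 ->
5. deliver 2→0:  nop
6. propose(0,'r'):  <0:lead t1 r>
7. deliver 0→2:  <2:foll t1 r>
8. deliver 2→0:  nop
9. timeout(2):  <2:cand t2 r>
10. deliver 2→1:  <1:foll t2 ->
11. deliver 1→2:  <2:lead t2 r>
12. deliver 0→2:  nop
13. crash(1):  <1:✗foll t2 ->
14. deliver 0→2:  nop

yes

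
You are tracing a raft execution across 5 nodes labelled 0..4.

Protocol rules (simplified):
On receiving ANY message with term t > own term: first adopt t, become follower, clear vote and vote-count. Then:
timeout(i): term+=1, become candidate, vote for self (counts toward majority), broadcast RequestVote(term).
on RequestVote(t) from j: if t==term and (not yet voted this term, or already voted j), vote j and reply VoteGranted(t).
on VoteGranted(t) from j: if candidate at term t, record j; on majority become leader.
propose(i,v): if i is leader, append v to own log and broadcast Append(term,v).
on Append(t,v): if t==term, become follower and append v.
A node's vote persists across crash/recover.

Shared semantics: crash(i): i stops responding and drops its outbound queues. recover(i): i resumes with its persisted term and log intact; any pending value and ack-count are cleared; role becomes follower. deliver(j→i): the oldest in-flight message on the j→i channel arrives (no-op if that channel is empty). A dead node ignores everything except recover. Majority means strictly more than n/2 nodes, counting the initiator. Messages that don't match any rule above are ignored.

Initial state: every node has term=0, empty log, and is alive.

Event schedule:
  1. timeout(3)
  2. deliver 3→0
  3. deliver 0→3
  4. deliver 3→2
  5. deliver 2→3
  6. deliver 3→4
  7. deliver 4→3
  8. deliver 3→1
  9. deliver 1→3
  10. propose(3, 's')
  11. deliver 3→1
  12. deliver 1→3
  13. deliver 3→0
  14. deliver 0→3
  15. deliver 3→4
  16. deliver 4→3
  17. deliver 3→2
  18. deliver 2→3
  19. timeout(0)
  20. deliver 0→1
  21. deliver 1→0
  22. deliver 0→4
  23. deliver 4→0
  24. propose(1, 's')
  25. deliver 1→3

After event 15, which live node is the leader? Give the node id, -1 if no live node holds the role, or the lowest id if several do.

3

e1 timeout(3): 3[cand,t=1,-]
e2 deliver 3→0: 0[foll,t=1,-]
e3 deliver 0→3: ·
e4 deliver 3→2: 2[foll,t=1,-]
e5 deliver 2→3: 3[lead,t=1,-]
e6 deliver 3→4: 4[foll,t=1,-]
e7 deliver 4→3: ·
e8 deliver 3→1: 1[foll,t=1,-]
e9 deliver 1→3: ·
e10 propose(3,'s'): 3[lead,t=1,s]
e11 deliver 3→1: 1[foll,t=1,s]
e12 deliver 1→3: ·
e13 deliver 3→0: 0[foll,t=1,s]
e14 deliver 0→3: ·
e15 deliver 3→4: 4[foll,t=1,s]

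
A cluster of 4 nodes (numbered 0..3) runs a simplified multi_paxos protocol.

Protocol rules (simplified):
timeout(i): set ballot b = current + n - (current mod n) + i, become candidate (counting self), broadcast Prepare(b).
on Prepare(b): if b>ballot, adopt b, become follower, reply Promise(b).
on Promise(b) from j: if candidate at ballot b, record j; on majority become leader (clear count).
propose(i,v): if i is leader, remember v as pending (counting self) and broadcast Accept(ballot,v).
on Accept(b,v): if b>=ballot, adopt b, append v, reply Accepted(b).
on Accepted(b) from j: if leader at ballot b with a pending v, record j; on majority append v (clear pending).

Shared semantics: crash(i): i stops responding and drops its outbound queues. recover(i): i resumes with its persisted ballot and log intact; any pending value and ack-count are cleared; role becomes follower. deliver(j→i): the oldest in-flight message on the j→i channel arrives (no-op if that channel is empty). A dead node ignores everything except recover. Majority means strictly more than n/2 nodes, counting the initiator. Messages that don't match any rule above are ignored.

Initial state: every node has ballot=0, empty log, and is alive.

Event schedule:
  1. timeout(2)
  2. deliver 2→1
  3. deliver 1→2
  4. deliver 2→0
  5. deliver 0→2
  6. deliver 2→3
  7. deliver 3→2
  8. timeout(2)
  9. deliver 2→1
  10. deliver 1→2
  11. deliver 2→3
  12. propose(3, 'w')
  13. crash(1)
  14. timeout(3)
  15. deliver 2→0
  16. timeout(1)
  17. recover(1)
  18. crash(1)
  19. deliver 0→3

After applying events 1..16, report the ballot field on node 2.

after 1 — timeout(2): n2:cand/b6/[-]
after 2 — deliver 2→1: n1:foll/b6/[-]
after 3 — deliver 1→2: ·
after 4 — deliver 2→0: n0:foll/b6/[-]
after 5 — deliver 0→2: n2:lead/b6/[-]
after 6 — deliver 2→3: n3:foll/b6/[-]
after 7 — deliver 3→2: ·
after 8 — timeout(2): n2:cand/b10/[-]
after 9 — deliver 2→1: n1:foll/b10/[-]
after 10 — deliver 1→2: ·
after 11 — deliver 2→3: n3:foll/b10/[-]
after 12 — propose(3,'w'): ·
after 13 — crash(1): n1:✗foll/b10/[-]
after 14 — timeout(3): n3:cand/b15/[-]
after 15 — deliver 2→0: n0:foll/b10/[-]
after 16 — timeout(1): ·

10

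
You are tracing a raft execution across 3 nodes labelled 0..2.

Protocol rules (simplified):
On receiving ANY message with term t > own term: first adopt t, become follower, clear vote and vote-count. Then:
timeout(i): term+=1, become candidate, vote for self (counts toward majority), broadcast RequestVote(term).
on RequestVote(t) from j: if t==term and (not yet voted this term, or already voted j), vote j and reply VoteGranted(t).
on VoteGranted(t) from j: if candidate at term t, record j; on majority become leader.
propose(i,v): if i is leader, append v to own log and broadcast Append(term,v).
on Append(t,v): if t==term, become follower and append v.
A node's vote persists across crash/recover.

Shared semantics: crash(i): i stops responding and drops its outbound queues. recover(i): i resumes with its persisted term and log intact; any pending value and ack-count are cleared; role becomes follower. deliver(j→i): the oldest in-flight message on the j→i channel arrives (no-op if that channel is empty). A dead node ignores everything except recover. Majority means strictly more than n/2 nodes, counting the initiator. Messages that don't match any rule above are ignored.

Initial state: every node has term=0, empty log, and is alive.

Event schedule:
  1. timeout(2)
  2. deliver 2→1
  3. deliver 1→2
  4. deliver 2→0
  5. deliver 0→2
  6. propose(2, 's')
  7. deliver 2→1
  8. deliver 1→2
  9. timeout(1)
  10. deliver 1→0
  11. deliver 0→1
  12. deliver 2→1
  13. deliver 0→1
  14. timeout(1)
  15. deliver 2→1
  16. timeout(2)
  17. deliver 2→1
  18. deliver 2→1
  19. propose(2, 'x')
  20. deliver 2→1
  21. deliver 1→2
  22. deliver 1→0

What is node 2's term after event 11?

1

step 1 timeout(2): 2={cand,t=1,log=-}
step 2 deliver 2→1: 1={foll,t=1,log=-}
step 3 deliver 1→2: 2={lead,t=1,log=-}
step 4 deliver 2→0: 0={foll,t=1,log=-}
step 5 deliver 0→2: —
step 6 propose(2,'s'): 2={lead,t=1,log=s}
step 7 deliver 2→1: 1={foll,t=1,log=s}
step 8 deliver 1→2: —
step 9 timeout(1): 1={cand,t=2,log=s}
step 10 deliver 1→0: 0={foll,t=2,log=-}
step 11 deliver 0→1: 1={lead,t=2,log=s}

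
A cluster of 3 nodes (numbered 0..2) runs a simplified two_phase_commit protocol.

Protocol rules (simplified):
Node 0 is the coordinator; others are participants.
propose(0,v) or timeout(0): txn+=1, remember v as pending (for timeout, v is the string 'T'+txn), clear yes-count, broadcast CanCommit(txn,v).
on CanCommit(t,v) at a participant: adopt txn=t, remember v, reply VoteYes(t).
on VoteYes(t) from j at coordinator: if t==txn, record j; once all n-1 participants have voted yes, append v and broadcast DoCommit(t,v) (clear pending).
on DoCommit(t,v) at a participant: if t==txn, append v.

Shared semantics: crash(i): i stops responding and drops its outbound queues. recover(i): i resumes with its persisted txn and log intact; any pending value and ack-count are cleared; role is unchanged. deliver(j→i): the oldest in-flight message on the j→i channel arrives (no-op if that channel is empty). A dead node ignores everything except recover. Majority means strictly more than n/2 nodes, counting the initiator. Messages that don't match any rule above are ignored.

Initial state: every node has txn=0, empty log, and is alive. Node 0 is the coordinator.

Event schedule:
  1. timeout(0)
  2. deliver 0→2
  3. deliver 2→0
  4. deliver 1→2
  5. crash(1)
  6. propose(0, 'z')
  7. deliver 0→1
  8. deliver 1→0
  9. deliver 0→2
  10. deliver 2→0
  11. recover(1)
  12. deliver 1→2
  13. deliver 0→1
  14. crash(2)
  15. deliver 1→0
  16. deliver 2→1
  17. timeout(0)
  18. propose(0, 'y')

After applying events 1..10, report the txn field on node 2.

1. timeout(0):  <0:coor t1 ->
2. deliver 0→2:  <2:part t1 ->
3. deliver 2→0:  nop
4. deliver 1→2:  nop
5. crash(1):  <1:✗part t0 ->
6. propose(0,'z'):  <0:coor t2 ->
7. deliver 0→1:  nop
8. deliver 1→0:  nop
9. deliver 0→2:  <2:part t2 ->
10. deliver 2→0:  nop

2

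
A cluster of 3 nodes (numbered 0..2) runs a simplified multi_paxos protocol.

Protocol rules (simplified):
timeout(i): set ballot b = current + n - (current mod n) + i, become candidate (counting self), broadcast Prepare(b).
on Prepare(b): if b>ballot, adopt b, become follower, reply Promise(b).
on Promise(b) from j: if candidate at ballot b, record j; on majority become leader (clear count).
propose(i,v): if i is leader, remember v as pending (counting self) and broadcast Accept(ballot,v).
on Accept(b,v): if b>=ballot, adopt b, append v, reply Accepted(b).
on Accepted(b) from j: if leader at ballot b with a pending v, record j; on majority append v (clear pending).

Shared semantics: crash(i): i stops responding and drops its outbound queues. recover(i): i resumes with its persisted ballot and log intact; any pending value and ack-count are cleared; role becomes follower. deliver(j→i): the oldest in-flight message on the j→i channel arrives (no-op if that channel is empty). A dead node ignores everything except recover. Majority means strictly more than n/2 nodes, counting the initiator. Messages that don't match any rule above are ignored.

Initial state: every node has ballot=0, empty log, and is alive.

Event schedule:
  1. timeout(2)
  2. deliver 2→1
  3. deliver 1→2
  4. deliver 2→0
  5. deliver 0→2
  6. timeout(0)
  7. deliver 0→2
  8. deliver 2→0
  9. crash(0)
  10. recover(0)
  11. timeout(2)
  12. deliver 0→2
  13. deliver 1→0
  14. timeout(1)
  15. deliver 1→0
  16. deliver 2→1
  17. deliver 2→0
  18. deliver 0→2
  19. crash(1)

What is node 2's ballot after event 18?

11

[1] timeout(2) → N2(cand b5 [-])
[2] deliver 2→1 → N1(foll b5 [-])
[3] deliver 1→2 → N2(lead b5 [-])
[4] deliver 2→0 → N0(foll b5 [-])
[5] deliver 0→2 → ∅
[6] timeout(0) → N0(cand b6 [-])
[7] deliver 0→2 → N2(foll b6 [-])
[8] deliver 2→0 → N0(lead b6 [-])
[9] crash(0) → N0(✗lead b6 [-])
[10] recover(0) → N0(foll b6 [-])
[11] timeout(2) → N2(cand b11 [-])
[12] deliver 0→2 → ∅
[13] deliver 1→0 → ∅
[14] timeout(1) → N1(cand b7 [-])
[15] deliver 1→0 → N0(foll b7 [-])
[16] deliver 2→1 → N1(foll b11 [-])
[17] deliver 2→0 → N0(foll b11 [-])
[18] deliver 0→2 → N2(lead b11 [-])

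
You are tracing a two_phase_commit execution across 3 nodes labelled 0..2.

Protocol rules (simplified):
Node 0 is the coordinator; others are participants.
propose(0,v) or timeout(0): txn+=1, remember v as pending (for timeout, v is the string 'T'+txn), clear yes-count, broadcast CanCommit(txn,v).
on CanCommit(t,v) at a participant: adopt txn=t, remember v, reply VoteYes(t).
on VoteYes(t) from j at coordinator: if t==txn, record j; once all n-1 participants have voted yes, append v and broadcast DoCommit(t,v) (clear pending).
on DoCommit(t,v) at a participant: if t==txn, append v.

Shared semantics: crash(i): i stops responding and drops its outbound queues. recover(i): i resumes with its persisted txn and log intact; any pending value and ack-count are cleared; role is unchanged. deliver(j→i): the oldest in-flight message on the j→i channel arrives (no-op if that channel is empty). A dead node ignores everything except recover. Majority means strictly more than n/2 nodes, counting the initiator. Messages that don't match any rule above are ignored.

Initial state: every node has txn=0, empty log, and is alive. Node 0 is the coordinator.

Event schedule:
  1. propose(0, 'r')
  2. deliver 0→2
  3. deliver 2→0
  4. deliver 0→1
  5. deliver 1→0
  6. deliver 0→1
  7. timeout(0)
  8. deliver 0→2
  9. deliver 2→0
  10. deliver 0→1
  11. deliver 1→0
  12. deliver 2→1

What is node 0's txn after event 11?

[1] propose(0,'r') → N0(coor t1 [-])
[2] deliver 0→2 → N2(part t1 [-])
[3] deliver 2→0 → ∅
[4] deliver 0→1 → N1(part t1 [-])
[5] deliver 1→0 → N0(coor t1 [r])
[6] deliver 0→1 → N1(part t1 [r])
[7] timeout(0) → N0(coor t2 [r])
[8] deliver 0→2 → N2(part t1 [r])
[9] deliver 2→0 → ∅
[10] deliver 0→1 → N1(part t2 [r])
[11] deliver 1→0 → ∅

2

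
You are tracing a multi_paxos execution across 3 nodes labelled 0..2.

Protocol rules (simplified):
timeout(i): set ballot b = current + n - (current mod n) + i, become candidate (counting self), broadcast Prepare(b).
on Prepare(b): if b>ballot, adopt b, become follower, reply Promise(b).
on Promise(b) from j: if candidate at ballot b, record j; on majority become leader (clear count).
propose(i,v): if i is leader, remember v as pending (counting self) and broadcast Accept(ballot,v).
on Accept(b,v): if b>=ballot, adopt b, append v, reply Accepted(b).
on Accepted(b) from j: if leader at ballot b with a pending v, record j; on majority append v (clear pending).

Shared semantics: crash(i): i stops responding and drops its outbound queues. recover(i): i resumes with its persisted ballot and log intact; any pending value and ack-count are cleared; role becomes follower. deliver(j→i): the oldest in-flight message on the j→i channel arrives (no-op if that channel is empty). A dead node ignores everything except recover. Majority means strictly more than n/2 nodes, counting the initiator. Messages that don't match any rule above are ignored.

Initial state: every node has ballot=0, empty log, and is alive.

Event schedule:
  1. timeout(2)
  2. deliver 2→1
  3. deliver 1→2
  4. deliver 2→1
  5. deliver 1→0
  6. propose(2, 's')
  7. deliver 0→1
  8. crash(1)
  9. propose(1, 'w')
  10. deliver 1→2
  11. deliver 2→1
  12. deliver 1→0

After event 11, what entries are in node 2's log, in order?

empty

1. timeout(2):  <2:cand b5 ->
2. deliver 2→1:  <1:foll b5 ->
3. deliver 1→2:  <2:lead b5 ->
4. deliver 2→1:  nop
5. deliver 1→0:  nop
6. propose(2,'s'):  nop
7. deliver 0→1:  nop
8. crash(1):  <1:✗foll b5 ->
9. propose(1,'w'):  nop
10. deliver 1→2:  nop
11. deliver 2→1:  nop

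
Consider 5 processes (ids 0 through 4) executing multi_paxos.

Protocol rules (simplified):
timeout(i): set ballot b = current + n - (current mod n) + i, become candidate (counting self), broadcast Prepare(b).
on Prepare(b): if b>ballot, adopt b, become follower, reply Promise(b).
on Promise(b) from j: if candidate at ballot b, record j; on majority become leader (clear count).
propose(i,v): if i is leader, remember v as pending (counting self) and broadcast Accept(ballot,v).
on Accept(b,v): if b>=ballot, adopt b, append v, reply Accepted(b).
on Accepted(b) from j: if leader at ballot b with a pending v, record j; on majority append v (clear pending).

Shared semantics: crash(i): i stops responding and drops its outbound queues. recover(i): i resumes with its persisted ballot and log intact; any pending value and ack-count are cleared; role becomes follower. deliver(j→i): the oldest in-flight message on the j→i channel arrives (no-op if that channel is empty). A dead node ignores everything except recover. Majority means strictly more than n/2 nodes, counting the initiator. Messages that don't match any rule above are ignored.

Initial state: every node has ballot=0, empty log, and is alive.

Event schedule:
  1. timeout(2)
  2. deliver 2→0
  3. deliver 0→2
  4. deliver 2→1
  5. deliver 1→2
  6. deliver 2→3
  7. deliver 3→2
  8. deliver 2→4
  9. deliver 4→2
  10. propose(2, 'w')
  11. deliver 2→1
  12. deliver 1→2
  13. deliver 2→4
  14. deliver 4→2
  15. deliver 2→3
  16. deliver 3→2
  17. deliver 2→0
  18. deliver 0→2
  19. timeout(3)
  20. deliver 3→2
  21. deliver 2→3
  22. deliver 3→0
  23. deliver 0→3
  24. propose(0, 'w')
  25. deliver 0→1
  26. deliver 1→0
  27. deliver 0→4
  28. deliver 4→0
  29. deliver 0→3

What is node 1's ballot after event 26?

step 1 timeout(2): 2={cand,b=7,log=-}
step 2 deliver 2→0: 0={foll,b=7,log=-}
step 3 deliver 0→2: —
step 4 deliver 2→1: 1={foll,b=7,log=-}
step 5 deliver 1→2: 2={lead,b=7,log=-}
step 6 deliver 2→3: 3={foll,b=7,log=-}
step 7 deliver 3→2: —
step 8 deliver 2→4: 4={foll,b=7,log=-}
step 9 deliver 4→2: —
step 10 propose(2,'w'): —
step 11 deliver 2→1: 1={foll,b=7,log=w}
step 12 deliver 1→2: —
step 13 deliver 2→4: 4={foll,b=7,log=w}
step 14 deliver 4→2: 2={lead,b=7,log=w}
step 15 deliver 2→3: 3={foll,b=7,log=w}
step 16 deliver 3→2: —
step 17 deliver 2→0: 0={foll,b=7,log=w}
step 18 deliver 0→2: —
step 19 timeout(3): 3={cand,b=13,log=w}
step 20 deliver 3→2: 2={foll,b=13,log=w}
step 21 deliver 2→3: —
step 22 deliver 3→0: 0={foll,b=13,log=w}
step 23 deliver 0→3: 3={lead,b=13,log=w}
step 24 propose(0,'w'): —
step 25 deliver 0→1: —
step 26 deliver 1→0: —

7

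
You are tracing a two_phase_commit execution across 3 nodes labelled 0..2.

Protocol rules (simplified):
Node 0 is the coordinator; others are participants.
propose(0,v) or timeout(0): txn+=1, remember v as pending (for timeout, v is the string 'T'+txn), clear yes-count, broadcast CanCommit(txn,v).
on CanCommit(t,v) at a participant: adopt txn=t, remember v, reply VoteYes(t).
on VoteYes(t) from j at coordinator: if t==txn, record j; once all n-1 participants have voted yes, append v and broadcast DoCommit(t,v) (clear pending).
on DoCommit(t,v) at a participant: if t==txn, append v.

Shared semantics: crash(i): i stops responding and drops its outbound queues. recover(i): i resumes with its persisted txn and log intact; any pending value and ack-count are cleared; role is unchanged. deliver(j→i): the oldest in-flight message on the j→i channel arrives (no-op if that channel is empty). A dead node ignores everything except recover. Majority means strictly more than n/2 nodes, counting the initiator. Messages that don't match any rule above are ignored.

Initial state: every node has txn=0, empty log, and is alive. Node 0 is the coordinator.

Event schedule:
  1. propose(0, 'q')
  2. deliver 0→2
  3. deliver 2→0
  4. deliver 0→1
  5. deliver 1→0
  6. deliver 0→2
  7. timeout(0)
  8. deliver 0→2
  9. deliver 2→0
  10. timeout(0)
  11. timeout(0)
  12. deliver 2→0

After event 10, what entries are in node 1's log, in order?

[1] propose(0,'q') → N0(coor t1 [-])
[2] deliver 0→2 → N2(part t1 [-])
[3] deliver 2→0 → ∅
[4] deliver 0→1 → N1(part t1 [-])
[5] deliver 1→0 → N0(coor t1 [q])
[6] deliver 0→2 → N2(part t1 [q])
[7] timeout(0) → N0(coor t2 [q])
[8] deliver 0→2 → N2(part t2 [q])
[9] deliver 2→0 → ∅
[10] timeout(0) → N0(coor t3 [q])

empty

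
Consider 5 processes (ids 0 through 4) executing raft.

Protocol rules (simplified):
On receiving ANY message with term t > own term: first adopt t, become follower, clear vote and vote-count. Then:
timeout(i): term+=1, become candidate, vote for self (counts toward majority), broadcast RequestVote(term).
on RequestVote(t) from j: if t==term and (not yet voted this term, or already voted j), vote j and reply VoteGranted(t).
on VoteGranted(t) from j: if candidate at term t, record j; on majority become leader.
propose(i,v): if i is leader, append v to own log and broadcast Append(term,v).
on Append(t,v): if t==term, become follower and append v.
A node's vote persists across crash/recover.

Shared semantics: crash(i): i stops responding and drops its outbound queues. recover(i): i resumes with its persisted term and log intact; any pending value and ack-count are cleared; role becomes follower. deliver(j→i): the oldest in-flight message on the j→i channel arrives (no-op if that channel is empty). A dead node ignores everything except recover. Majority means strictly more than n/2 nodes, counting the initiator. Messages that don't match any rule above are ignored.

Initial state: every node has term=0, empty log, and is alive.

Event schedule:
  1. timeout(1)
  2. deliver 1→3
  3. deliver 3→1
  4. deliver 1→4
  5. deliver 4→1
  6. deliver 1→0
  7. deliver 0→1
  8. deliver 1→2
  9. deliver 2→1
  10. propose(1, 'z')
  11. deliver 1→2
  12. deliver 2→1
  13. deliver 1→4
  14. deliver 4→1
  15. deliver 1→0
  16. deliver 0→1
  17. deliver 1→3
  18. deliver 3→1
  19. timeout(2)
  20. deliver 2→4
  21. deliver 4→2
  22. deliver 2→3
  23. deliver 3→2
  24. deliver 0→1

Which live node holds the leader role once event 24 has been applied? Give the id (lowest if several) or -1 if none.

1

after 1 — timeout(1): n1:cand/t1/[-]
after 2 — deliver 1→3: n3:foll/t1/[-]
after 3 — deliver 3→1: ·
after 4 — deliver 1→4: n4:foll/t1/[-]
after 5 — deliver 4→1: n1:lead/t1/[-]
after 6 — deliver 1→0: n0:foll/t1/[-]
after 7 — deliver 0→1: ·
after 8 — deliver 1→2: n2:foll/t1/[-]
after 9 — deliver 2→1: ·
after 10 — propose(1,'z'): n1:lead/t1/[z]
after 11 — deliver 1→2: n2:foll/t1/[z]
after 12 — deliver 2→1: ·
after 13 — deliver 1→4: n4:foll/t1/[z]
after 14 — deliver 4→1: ·
after 15 — deliver 1→0: n0:foll/t1/[z]
after 16 — deliver 0→1: ·
after 17 — deliver 1→3: n3:foll/t1/[z]
after 18 — deliver 3→1: ·
after 19 — timeout(2): n2:cand/t2/[z]
after 20 — deliver 2→4: n4:foll/t2/[z]
after 21 — deliver 4→2: ·
after 22 — deliver 2→3: n3:foll/t2/[z]
after 23 — deliver 3→2: n2:lead/t2/[z]
after 24 — deliver 0→1: ·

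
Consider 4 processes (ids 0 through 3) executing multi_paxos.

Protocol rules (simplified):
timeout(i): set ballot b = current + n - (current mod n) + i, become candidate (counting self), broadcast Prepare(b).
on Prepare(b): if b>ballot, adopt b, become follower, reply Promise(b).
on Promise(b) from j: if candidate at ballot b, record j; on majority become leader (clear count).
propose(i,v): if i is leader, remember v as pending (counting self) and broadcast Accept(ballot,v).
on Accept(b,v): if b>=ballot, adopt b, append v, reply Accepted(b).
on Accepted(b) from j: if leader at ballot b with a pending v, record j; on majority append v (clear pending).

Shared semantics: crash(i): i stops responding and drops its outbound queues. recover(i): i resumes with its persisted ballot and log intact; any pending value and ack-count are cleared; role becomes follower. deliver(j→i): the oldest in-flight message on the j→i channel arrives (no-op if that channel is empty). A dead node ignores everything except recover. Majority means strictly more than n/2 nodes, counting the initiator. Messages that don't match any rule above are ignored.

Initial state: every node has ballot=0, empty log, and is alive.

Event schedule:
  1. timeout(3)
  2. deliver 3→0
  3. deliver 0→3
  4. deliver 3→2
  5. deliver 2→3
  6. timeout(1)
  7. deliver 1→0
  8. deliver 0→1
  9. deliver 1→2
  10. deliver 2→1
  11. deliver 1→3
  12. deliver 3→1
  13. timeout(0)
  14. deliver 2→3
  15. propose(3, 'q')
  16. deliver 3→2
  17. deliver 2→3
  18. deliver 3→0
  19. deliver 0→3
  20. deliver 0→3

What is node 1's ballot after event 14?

[1] timeout(3) → N3(cand b7 [-])
[2] deliver 3→0 → N0(foll b7 [-])
[3] deliver 0→3 → ∅
[4] deliver 3→2 → N2(foll b7 [-])
[5] deliver 2→3 → N3(lead b7 [-])
[6] timeout(1) → N1(cand b5 [-])
[7] deliver 1→0 → ∅
[8] deliver 0→1 → ∅
[9] deliver 1→2 → ∅
[10] deliver 2→1 → ∅
[11] deliver 1→3 → ∅
[12] deliver 3→1 → N1(foll b7 [-])
[13] timeout(0) → N0(cand b8 [-])
[14] deliver 2→3 → ∅

7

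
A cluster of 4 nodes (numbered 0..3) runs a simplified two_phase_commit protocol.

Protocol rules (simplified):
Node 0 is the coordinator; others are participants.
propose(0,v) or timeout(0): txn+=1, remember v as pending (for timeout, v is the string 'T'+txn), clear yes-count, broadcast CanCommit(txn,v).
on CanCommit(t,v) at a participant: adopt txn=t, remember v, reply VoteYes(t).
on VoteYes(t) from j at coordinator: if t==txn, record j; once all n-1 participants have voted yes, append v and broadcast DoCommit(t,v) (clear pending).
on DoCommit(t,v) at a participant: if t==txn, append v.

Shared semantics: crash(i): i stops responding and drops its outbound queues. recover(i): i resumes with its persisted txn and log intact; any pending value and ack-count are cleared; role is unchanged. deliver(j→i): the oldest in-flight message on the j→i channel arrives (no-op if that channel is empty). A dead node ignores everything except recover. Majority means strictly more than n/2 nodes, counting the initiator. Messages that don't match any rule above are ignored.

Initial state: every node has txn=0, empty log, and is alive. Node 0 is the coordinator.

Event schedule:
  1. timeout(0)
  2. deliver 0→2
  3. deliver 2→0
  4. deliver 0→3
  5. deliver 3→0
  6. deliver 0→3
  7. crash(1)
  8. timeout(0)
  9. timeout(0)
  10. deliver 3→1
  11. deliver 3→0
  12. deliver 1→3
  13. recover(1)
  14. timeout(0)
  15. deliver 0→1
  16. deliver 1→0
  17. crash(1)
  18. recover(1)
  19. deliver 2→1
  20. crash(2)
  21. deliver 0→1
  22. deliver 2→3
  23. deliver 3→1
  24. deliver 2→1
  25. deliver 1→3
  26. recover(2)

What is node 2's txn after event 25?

1

step 1 timeout(0): 0={coor,t=1,log=-}
step 2 deliver 0→2: 2={part,t=1,log=-}
step 3 deliver 2→0: —
step 4 deliver 0→3: 3={part,t=1,log=-}
step 5 deliver 3→0: —
step 6 deliver 0→3: —
step 7 crash(1): 1={✗part,t=0,log=-}
step 8 timeout(0): 0={coor,t=2,log=-}
step 9 timeout(0): 0={coor,t=3,log=-}
step 10 deliver 3→1: —
step 11 deliver 3→0: —
step 12 deliver 1→3: —
step 13 recover(1): 1={part,t=0,log=-}
step 14 timeout(0): 0={coor,t=4,log=-}
step 15 deliver 0→1: 1={part,t=1,log=-}
step 16 deliver 1→0: —
step 17 crash(1): 1={✗part,t=1,log=-}
step 18 recover(1): 1={part,t=1,log=-}
step 19 deliver 2→1: —
step 20 crash(2): 2={✗part,t=1,log=-}
step 21 deliver 0→1: 1={part,t=2,log=-}
step 22 deliver 2→3: —
step 23 deliver 3→1: —
step 24 deliver 2→1: —
step 25 deliver 1→3: —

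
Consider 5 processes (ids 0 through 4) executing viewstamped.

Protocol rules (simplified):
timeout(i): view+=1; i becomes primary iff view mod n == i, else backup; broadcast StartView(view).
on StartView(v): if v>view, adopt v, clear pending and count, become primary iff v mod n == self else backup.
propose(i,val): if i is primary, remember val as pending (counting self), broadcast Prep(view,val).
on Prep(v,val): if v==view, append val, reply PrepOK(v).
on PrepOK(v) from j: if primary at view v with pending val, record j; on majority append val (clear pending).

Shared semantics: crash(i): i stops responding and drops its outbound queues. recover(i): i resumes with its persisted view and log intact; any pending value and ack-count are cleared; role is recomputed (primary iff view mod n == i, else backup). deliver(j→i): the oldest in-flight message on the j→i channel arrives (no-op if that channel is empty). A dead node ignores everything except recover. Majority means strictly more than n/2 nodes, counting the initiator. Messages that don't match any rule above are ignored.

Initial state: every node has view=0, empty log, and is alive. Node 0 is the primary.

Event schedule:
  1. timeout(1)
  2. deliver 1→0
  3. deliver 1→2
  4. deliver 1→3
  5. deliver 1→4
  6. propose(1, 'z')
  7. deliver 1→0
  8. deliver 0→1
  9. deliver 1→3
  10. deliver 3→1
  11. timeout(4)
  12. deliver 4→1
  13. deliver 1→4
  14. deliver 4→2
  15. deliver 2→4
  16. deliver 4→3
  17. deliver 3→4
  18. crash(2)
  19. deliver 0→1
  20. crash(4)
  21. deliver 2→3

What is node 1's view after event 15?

2

step 1 timeout(1): 1={prim,v=1,log=-}
step 2 deliver 1→0: 0={back,v=1,log=-}
step 3 deliver 1→2: 2={back,v=1,log=-}
step 4 deliver 1→3: 3={back,v=1,log=-}
step 5 deliver 1→4: 4={back,v=1,log=-}
step 6 propose(1,'z'): —
step 7 deliver 1→0: 0={back,v=1,log=z}
step 8 deliver 0→1: —
step 9 deliver 1→3: 3={back,v=1,log=z}
step 10 deliver 3→1: 1={prim,v=1,log=z}
step 11 timeout(4): 4={back,v=2,log=-}
step 12 deliver 4→1: 1={back,v=2,log=z}
step 13 deliver 1→4: —
step 14 deliver 4→2: 2={prim,v=2,log=-}
step 15 deliver 2→4: —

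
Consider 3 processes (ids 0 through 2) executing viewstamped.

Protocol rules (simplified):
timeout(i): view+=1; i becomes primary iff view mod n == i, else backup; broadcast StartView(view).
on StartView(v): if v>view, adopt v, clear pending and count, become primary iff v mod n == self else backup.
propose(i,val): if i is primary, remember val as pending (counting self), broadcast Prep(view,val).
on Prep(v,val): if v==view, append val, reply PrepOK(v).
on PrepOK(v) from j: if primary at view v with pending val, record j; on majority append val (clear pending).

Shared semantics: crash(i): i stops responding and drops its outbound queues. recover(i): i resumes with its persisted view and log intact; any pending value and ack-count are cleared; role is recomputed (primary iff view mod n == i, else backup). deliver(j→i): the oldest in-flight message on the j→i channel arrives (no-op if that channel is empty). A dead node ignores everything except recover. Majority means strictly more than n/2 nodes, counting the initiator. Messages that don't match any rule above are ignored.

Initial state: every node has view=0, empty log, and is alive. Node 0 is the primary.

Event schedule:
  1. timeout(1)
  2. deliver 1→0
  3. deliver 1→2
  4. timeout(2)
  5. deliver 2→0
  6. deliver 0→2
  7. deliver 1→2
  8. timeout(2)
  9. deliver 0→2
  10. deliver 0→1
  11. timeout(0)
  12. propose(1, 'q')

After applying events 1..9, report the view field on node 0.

1. timeout(1):  <1:prim v1 ->
2. deliver 1→0:  <0:back v1 ->
3. deliver 1→2:  <2:back v1 ->
4. timeout(2):  <2:prim v2 ->
5. deliver 2→0:  <0:back v2 ->
6. deliver 0→2:  nop
7. deliver 1→2:  nop
8. timeout(2):  <2:back v3 ->
9. deliver 0→2:  nop

2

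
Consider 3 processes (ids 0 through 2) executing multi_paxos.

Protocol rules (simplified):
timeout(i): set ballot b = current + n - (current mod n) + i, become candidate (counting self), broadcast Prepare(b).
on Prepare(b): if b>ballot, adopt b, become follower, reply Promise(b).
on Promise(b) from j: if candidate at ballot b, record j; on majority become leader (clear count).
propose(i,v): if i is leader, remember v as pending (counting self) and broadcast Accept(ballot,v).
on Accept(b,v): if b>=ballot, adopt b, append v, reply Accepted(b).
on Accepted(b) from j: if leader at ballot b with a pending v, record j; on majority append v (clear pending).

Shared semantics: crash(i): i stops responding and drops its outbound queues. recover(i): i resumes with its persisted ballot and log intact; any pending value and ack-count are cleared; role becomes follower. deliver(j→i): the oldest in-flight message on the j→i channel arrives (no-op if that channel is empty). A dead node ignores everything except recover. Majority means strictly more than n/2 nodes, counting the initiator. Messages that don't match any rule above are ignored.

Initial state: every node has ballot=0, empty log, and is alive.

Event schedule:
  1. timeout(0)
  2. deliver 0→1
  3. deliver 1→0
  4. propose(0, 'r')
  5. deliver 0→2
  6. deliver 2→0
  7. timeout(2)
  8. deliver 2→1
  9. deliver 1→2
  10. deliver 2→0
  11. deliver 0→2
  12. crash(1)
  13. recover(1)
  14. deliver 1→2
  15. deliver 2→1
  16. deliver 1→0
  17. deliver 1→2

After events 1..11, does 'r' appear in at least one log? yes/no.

no

e1 timeout(0): 0[cand,b=3,-]
e2 deliver 0→1: 1[foll,b=3,-]
e3 deliver 1→0: 0[lead,b=3,-]
e4 propose(0,'r'): ·
e5 deliver 0→2: 2[foll,b=3,-]
e6 deliver 2→0: ·
e7 timeout(2): 2[cand,b=8,-]
e8 deliver 2→1: 1[foll,b=8,-]
e9 deliver 1→2: 2[lead,b=8,-]
e10 deliver 2→0: 0[foll,b=8,-]
e11 deliver 0→2: ·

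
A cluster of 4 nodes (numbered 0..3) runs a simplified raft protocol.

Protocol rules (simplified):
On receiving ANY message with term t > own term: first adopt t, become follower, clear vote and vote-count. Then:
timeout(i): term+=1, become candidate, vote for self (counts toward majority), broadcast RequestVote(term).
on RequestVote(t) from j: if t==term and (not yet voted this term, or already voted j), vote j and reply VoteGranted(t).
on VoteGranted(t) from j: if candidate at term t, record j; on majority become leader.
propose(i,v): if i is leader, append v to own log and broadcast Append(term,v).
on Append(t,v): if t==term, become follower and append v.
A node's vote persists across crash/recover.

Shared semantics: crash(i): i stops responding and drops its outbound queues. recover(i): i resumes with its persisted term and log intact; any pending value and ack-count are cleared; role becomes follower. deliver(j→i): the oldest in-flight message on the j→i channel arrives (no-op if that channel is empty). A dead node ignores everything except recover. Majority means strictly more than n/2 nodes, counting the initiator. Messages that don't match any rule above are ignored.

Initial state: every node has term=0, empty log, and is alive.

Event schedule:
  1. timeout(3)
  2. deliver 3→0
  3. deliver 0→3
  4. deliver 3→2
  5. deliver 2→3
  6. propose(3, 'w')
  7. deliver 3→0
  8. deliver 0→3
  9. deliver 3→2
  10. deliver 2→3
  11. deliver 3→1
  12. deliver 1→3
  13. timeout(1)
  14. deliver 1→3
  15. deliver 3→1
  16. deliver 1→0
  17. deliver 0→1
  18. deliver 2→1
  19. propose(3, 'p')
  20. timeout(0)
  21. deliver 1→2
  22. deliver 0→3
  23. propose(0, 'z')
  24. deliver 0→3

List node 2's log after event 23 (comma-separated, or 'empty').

after 1 — timeout(3): n3:cand/t1/[-]
after 2 — deliver 3→0: n0:foll/t1/[-]
after 3 — deliver 0→3: ·
after 4 — deliver 3→2: n2:foll/t1/[-]
after 5 — deliver 2→3: n3:lead/t1/[-]
after 6 — propose(3,'w'): n3:lead/t1/[w]
after 7 — deliver 3→0: n0:foll/t1/[w]
after 8 — deliver 0→3: ·
after 9 — deliver 3→2: n2:foll/t1/[w]
after 10 — deliver 2→3: ·
after 11 — deliver 3→1: n1:foll/t1/[-]
after 12 — deliver 1→3: ·
after 13 — timeout(1): n1:cand/t2/[-]
after 14 — deliver 1→3: n3:foll/t2/[w]
after 15 — deliver 3→1: ·
after 16 — deliver 1→0: n0:foll/t2/[w]
after 17 — deliver 0→1: ·
after 18 — deliver 2→1: ·
after 19 — propose(3,'p'): ·
after 20 — timeout(0): n0:cand/t3/[w]
after 21 — deliver 1→2: n2:foll/t2/[w]
after 22 — deliver 0→3: n3:foll/t3/[w]
after 23 — propose(0,'z'): ·

w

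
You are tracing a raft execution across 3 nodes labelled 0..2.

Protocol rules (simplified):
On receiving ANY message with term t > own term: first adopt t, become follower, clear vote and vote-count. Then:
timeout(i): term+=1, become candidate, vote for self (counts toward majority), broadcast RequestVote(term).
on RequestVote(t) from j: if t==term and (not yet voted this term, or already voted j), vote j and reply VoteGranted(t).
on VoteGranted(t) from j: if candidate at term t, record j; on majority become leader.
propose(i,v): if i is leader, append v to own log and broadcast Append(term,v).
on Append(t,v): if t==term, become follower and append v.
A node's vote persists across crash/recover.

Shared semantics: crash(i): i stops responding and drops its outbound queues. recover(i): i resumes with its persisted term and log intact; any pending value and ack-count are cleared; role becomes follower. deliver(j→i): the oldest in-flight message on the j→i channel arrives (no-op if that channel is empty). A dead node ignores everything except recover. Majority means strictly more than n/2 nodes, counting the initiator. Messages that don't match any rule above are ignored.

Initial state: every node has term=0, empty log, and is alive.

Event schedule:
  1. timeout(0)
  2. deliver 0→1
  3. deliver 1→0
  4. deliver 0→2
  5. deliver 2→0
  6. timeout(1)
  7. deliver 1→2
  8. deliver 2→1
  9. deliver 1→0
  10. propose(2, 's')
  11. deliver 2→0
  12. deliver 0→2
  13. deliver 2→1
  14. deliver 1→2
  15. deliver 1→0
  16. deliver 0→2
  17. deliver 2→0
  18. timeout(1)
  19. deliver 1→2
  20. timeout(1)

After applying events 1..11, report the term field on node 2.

2

[1] timeout(0) → N0(cand t1 [-])
[2] deliver 0→1 → N1(foll t1 [-])
[3] deliver 1→0 → N0(lead t1 [-])
[4] deliver 0→2 → N2(foll t1 [-])
[5] deliver 2→0 → ∅
[6] timeout(1) → N1(cand t2 [-])
[7] deliver 1→2 → N2(foll t2 [-])
[8] deliver 2→1 → N1(lead t2 [-])
[9] deliver 1→0 → N0(foll t2 [-])
[10] propose(2,'s') → ∅
[11] deliver 2→0 → ∅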